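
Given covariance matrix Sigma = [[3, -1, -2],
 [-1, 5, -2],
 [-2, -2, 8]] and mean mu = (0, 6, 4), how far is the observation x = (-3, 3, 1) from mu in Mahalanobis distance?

Step 1 — centre the observation: (x - mu) = (-3, -3, -3).

Step 2 — invert Sigma (cofactor / det for 3×3, or solve directly):
  Sigma^{-1} = [[0.5, 0.1667, 0.1667],
 [0.1667, 0.2778, 0.1111],
 [0.1667, 0.1111, 0.1944]].

Step 3 — form the quadratic (x - mu)^T · Sigma^{-1} · (x - mu):
  Sigma^{-1} · (x - mu) = (-2.5, -1.6667, -1.4167).
  (x - mu)^T · [Sigma^{-1} · (x - mu)] = (-3)·(-2.5) + (-3)·(-1.6667) + (-3)·(-1.4167) = 16.75.

Step 4 — take square root: d = √(16.75) ≈ 4.0927.

d(x, mu) = √(16.75) ≈ 4.0927


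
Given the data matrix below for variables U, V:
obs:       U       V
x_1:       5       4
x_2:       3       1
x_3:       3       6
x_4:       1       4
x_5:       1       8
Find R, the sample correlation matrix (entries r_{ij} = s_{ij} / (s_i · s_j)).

Step 1 — column means:
  mean(U) = (5 + 3 + 3 + 1 + 1) / 5 = 13/5 = 2.6
  mean(V) = (4 + 1 + 6 + 4 + 8) / 5 = 23/5 = 4.6

Step 2 — sample variances and covariances s[i,j] = (1/(n-1)) · Σ_k (x_{k,i} - mean_i) · (x_{k,j} - mean_j), with n-1 = 4:
  s[U,U] = ((2.4)·(2.4) + (0.4)·(0.4) + (0.4)·(0.4) + (-1.6)·(-1.6) + (-1.6)·(-1.6)) / 4 = 11.2/4 = 2.8
  s[U,V] = ((2.4)·(-0.6) + (0.4)·(-3.6) + (0.4)·(1.4) + (-1.6)·(-0.6) + (-1.6)·(3.4)) / 4 = -6.8/4 = -1.7
  s[V,V] = ((-0.6)·(-0.6) + (-3.6)·(-3.6) + (1.4)·(1.4) + (-0.6)·(-0.6) + (3.4)·(3.4)) / 4 = 27.2/4 = 6.8
  Sample standard deviations s_i = √(s[i,i]):
  s(U) = √(2.8) = 1.6733
  s(V) = √(6.8) = 2.6077

Step 3 — r_{ij} = s_{ij} / (s_i · s_j):
  r[U,U] = 1 (diagonal).
  r[U,V] = -1.7 / (1.6733 · 2.6077) = -1.7 / 4.3635 = -0.3896
  r[V,V] = 1 (diagonal).

R is symmetric with unit diagonal. Assembling:

R = [[1, -0.3896],
 [-0.3896, 1]]


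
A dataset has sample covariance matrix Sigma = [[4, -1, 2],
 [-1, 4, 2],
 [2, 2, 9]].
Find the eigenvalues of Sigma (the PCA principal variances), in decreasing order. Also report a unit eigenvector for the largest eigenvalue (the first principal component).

Step 1 — characteristic polynomial p(λ) = det(λI - Sigma) = λ³ - tr·λ² + c_1·λ - det, where tr = trace, c_1 = sum of the principal 2×2 minors, det = det(Sigma):
  tr = 4 + 4 + 9 = 17,
  c_1 = (4·4 - (-1)²) + (4·9 - (2)²) + (4·9 - (2)²) = 15 + 32 + 32 = 79,
  det = 4·(4·9 - (2)²) - (-1)·((-1)·9 - (2)·(2)) + (2)·((-1)·(2) - 4·(2)) = 4·(32) - (-1)·(-13) + (2)·(-10) = 95.
  So p(λ) = λ³ - 17λ² + 79λ - 95.
Step 2 — look for an integer root (rational root theorem: any rational root is an integer divisor of 95). Testing λ = 5:
  p(5) = 125 - 425 + 395 - 95 = 0  ✓
  Dividing out (λ - 5): p(λ) = (λ - 5)(λ² - 12λ + 19).
Step 3 — remaining eigenvalues from the quadratic λ² - 12λ + 19 = 0:
  Δ = 12² - 4·19 = 144 - 76 = 68,  λ = (12 ± √68)/2 = (12 ± 8.2462)/2 ≈ 10.1231 or 1.8769.
  Sorted: λ_1 = 10.1231,  λ_2 = 5,  λ_3 = 1.8769  (check: sum = 17 = tr ✓).

Step 4 — unit eigenvector for λ_1 ≈ 10.1231: v spans the null space of (Sigma - λ_1 I), whose rows are
  r_1 = (-6.1231, -1, 2),  r_2 = (-1, -6.1231, 2),  r_3 = (2, 2, -1.1231).
  v is orthogonal to every row, so take v ∝ r_1 × r_2 = ((-1)·(2) - (2)·(-6.1231), (2)·(-1) - (-6.1231)·(2), (-6.1231)·(-6.1231) - (-1)·(-1)) ≈ (10.2462, 10.2462, 36.4924).
  Let u = (10.2462, 10.2462, 36.4924).
  ||u|| = √((10.2462)² + (10.2462)² + (36.4924)²) = √(1541.6666) ≈ 39.2641,  v_1 = u/||u|| ≈ (0.261, 0.261, 0.9294) (||v_1|| = 1).

λ_1 = 10.1231,  λ_2 = 5,  λ_3 = 1.8769;  v_1 ≈ (0.261, 0.261, 0.9294)


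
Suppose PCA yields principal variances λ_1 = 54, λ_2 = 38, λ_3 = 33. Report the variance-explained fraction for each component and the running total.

Step 1 — total variance = trace(Sigma) = Σ λ_i = 54 + 38 + 33 = 125.

Step 2 — fraction explained by component i = λ_i / Σ λ:
  PC1: 54/125 = 0.432
  PC2: 38/125 = 0.304
  PC3: 33/125 = 0.264

Step 3 — cumulative fraction after k components = (λ_1 + ... + λ_k) / Σ λ:
  k = 1: 54/125 = 0.432
  k = 2: (54 + 38)/125 = 92/125 = 0.736
  k = 3: (54 + 38 + 33)/125 = 125/125 = 1

Summary (fraction, with percent):

explained: PC1 0.432 (43.2%), PC2 0.304 (30.4%), PC3 0.264 (26.4%);  cumulative: 0.432, 0.736, 1


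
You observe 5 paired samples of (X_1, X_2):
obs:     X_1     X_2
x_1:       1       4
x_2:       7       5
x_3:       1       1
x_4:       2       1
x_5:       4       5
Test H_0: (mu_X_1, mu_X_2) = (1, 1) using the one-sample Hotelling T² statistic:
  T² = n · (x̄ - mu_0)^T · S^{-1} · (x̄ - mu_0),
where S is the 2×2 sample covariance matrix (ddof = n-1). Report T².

Step 1 — sample mean vector:
  mean(X_1) = (1 + 7 + 1 + 2 + 4) / 5 = 15/5 = 3
  mean(X_2) = (4 + 5 + 1 + 1 + 5) / 5 = 16/5 = 3.2
  x̄ = (3, 3.2),  deviation x̄ - mu_0 = (3, 3.2) - (1, 1) = (2, 2.2).

Step 2 — sample covariance matrix, S[i,j] = (1/(n-1)) · Σ_k (x_{k,i} - mean_i) · (x_{k,j} - mean_j), divisor n-1 = 4:
  S[X_1,X_1] = ((-2)·(-2) + (4)·(4) + (-2)·(-2) + (-1)·(-1) + (1)·(1)) / 4 = 26/4 = 6.5
  S[X_1,X_2] = ((-2)·(0.8) + (4)·(1.8) + (-2)·(-2.2) + (-1)·(-2.2) + (1)·(1.8)) / 4 = 14/4 = 3.5
  S[X_2,X_2] = ((0.8)·(0.8) + (1.8)·(1.8) + (-2.2)·(-2.2) + (-2.2)·(-2.2) + (1.8)·(1.8)) / 4 = 16.8/4 = 4.2
  S = [[6.5, 3.5],
 [3.5, 4.2]].

Step 3 — invert S. det(S) = 6.5·4.2 - (3.5)² = 15.05.
  S^{-1} = (1/det) · [[d, -b], [-b, a]] = [[0.2791, -0.2326],
 [-0.2326, 0.4319]].

Step 4 — quadratic form (x̄ - mu_0)^T · S^{-1} · (x̄ - mu_0):
  S^{-1} · (x̄ - mu_0) = (0.0465, 0.485),
  (x̄ - mu_0)^T · [...] = (2)·(0.0465) + (2.2)·(0.485) = 1.1601.

Step 5 — scale by n: T² = 5 · 1.1601 = 5.8007.

T² ≈ 5.8007


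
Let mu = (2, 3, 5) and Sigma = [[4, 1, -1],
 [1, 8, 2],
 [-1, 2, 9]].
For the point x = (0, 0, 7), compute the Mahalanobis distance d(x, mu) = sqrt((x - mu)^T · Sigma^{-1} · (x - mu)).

Step 1 — centre the observation: (x - mu) = (-2, -3, 2).

Step 2 — invert Sigma (cofactor / det for 3×3, or solve directly):
  Sigma^{-1} = [[0.2709, -0.0438, 0.0398],
 [-0.0438, 0.1394, -0.0359],
 [0.0398, -0.0359, 0.1235]].

Step 3 — form the quadratic (x - mu)^T · Sigma^{-1} · (x - mu):
  Sigma^{-1} · (x - mu) = (-0.3307, -0.4024, 0.2749).
  (x - mu)^T · [Sigma^{-1} · (x - mu)] = (-2)·(-0.3307) + (-3)·(-0.4024) + (2)·(0.2749) = 2.4183.

Step 4 — take square root: d = √(2.4183) ≈ 1.5551.

d(x, mu) = √(2.4183) ≈ 1.5551


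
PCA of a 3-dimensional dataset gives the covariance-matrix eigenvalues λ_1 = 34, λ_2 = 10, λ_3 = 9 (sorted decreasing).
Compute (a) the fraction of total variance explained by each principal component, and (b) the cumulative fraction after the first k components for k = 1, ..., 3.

Step 1 — total variance = trace(Sigma) = Σ λ_i = 34 + 10 + 9 = 53.

Step 2 — fraction explained by component i = λ_i / Σ λ:
  PC1: 34/53 = 0.6415
  PC2: 10/53 = 0.1887
  PC3: 9/53 = 0.1698

Step 3 — cumulative fraction after k components = (λ_1 + ... + λ_k) / Σ λ:
  k = 1: 34/53 = 0.6415
  k = 2: (34 + 10)/53 = 44/53 = 0.8302
  k = 3: (34 + 10 + 9)/53 = 53/53 = 1

Summary (fraction, with percent):

explained: PC1 0.6415 (64.15%), PC2 0.1887 (18.87%), PC3 0.1698 (16.98%);  cumulative: 0.6415, 0.8302, 1


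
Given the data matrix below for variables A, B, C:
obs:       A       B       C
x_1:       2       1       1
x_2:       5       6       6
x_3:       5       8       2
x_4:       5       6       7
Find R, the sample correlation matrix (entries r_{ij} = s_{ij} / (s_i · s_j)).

Step 1 — column means:
  mean(A) = (2 + 5 + 5 + 5) / 4 = 17/4 = 4.25
  mean(B) = (1 + 6 + 8 + 6) / 4 = 21/4 = 5.25
  mean(C) = (1 + 6 + 2 + 7) / 4 = 16/4 = 4

Step 2 — sample variances and covariances s[i,j] = (1/(n-1)) · Σ_k (x_{k,i} - mean_i) · (x_{k,j} - mean_j), with n-1 = 3:
  s[A,A] = ((-2.25)·(-2.25) + (0.75)·(0.75) + (0.75)·(0.75) + (0.75)·(0.75)) / 3 = 6.75/3 = 2.25
  s[A,B] = ((-2.25)·(-4.25) + (0.75)·(0.75) + (0.75)·(2.75) + (0.75)·(0.75)) / 3 = 12.75/3 = 4.25
  s[A,C] = ((-2.25)·(-3) + (0.75)·(2) + (0.75)·(-2) + (0.75)·(3)) / 3 = 9/3 = 3
  s[B,B] = ((-4.25)·(-4.25) + (0.75)·(0.75) + (2.75)·(2.75) + (0.75)·(0.75)) / 3 = 26.75/3 = 8.9167
  s[B,C] = ((-4.25)·(-3) + (0.75)·(2) + (2.75)·(-2) + (0.75)·(3)) / 3 = 11/3 = 3.6667
  s[C,C] = ((-3)·(-3) + (2)·(2) + (-2)·(-2) + (3)·(3)) / 3 = 26/3 = 8.6667
  Sample standard deviations s_i = √(s[i,i]):
  s(A) = √(2.25) = 1.5
  s(B) = √(8.9167) = 2.9861
  s(C) = √(8.6667) = 2.9439

Step 3 — r_{ij} = s_{ij} / (s_i · s_j):
  r[A,A] = 1 (diagonal).
  r[A,B] = 4.25 / (1.5 · 2.9861) = 4.25 / 4.4791 = 0.9488
  r[A,C] = 3 / (1.5 · 2.9439) = 3 / 4.4159 = 0.6794
  r[B,B] = 1 (diagonal).
  r[B,C] = 3.6667 / (2.9861 · 2.9439) = 3.6667 / 8.7908 = 0.4171
  r[C,C] = 1 (diagonal).

R is symmetric with unit diagonal. Assembling:

R = [[1, 0.9488, 0.6794],
 [0.9488, 1, 0.4171],
 [0.6794, 0.4171, 1]]


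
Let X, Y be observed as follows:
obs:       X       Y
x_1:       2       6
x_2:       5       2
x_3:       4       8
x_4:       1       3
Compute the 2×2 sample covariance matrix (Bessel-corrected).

Step 1 — column means:
  mean(X) = (2 + 5 + 4 + 1) / 4 = 12/4 = 3
  mean(Y) = (6 + 2 + 8 + 3) / 4 = 19/4 = 4.75

Step 2 — sample covariance S[i,j] = (1/(n-1)) · Σ_k (x_{k,i} - mean_i) · (x_{k,j} - mean_j), with n-1 = 3.
  S[X,X] = ((-1)·(-1) + (2)·(2) + (1)·(1) + (-2)·(-2)) / 3 = 10/3 = 3.3333
  S[X,Y] = ((-1)·(1.25) + (2)·(-2.75) + (1)·(3.25) + (-2)·(-1.75)) / 3 = 0/3 = 0
  S[Y,Y] = ((1.25)·(1.25) + (-2.75)·(-2.75) + (3.25)·(3.25) + (-1.75)·(-1.75)) / 3 = 22.75/3 = 7.5833

S is symmetric (S[j,i] = S[i,j]). Assembling:

S = [[3.3333, 0],
 [0, 7.5833]]


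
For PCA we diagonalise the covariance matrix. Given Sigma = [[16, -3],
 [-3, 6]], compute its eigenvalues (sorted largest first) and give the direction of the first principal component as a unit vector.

Step 1 — characteristic polynomial of 2×2 Sigma:
  det(Sigma - λI) = λ² - trace · λ + det = 0.
  trace = 16 + 6 = 22, det = 16·6 - (-3)² = 87.
Step 2 — discriminant:
  Δ = trace² - 4·det = 484 - 348 = 136.
Step 3 — eigenvalues:
  λ = (trace ± √Δ)/2 = (22 ± 11.6619)/2,
  λ_1 = 16.831,  λ_2 = 5.169.

Step 4 — unit eigenvector for λ_1: solve (Sigma - λ_1 I)v = 0. First row:
  (16 - 16.831)·v_x + (-3)·v_y = 0, i.e. (-0.831)·v_x + (-3)·v_y = 0,
  so v ∝ (b, λ_1 - a) = (-3, 0.831); multiply by -1 so the first entry is positive: u = (3, -0.831).
  ||u|| = √((3)² + (-0.831)²) = √(9.6905) ≈ 3.113,
  v_1 = u/||u|| ≈ (0.9637, -0.2669) (||v_1|| = 1).

λ_1 = 16.831,  λ_2 = 5.169;  v_1 ≈ (0.9637, -0.2669)


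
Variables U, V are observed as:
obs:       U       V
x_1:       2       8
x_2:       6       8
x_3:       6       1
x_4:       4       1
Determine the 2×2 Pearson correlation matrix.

Step 1 — column means:
  mean(U) = (2 + 6 + 6 + 4) / 4 = 18/4 = 4.5
  mean(V) = (8 + 8 + 1 + 1) / 4 = 18/4 = 4.5

Step 2 — sample variances and covariances s[i,j] = (1/(n-1)) · Σ_k (x_{k,i} - mean_i) · (x_{k,j} - mean_j), with n-1 = 3:
  s[U,U] = ((-2.5)·(-2.5) + (1.5)·(1.5) + (1.5)·(1.5) + (-0.5)·(-0.5)) / 3 = 11/3 = 3.6667
  s[U,V] = ((-2.5)·(3.5) + (1.5)·(3.5) + (1.5)·(-3.5) + (-0.5)·(-3.5)) / 3 = -7/3 = -2.3333
  s[V,V] = ((3.5)·(3.5) + (3.5)·(3.5) + (-3.5)·(-3.5) + (-3.5)·(-3.5)) / 3 = 49/3 = 16.3333
  Sample standard deviations s_i = √(s[i,i]):
  s(U) = √(3.6667) = 1.9149
  s(V) = √(16.3333) = 4.0415

Step 3 — r_{ij} = s_{ij} / (s_i · s_j):
  r[U,U] = 1 (diagonal).
  r[U,V] = -2.3333 / (1.9149 · 4.0415) = -2.3333 / 7.7388 = -0.3015
  r[V,V] = 1 (diagonal).

R is symmetric with unit diagonal. Assembling:

R = [[1, -0.3015],
 [-0.3015, 1]]


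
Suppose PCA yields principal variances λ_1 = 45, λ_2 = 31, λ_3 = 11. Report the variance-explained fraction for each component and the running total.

Step 1 — total variance = trace(Sigma) = Σ λ_i = 45 + 31 + 11 = 87.

Step 2 — fraction explained by component i = λ_i / Σ λ:
  PC1: 45/87 = 0.5172
  PC2: 31/87 = 0.3563
  PC3: 11/87 = 0.1264

Step 3 — cumulative fraction after k components = (λ_1 + ... + λ_k) / Σ λ:
  k = 1: 45/87 = 0.5172
  k = 2: (45 + 31)/87 = 76/87 = 0.8736
  k = 3: (45 + 31 + 11)/87 = 87/87 = 1

Summary (fraction, with percent):

explained: PC1 0.5172 (51.72%), PC2 0.3563 (35.63%), PC3 0.1264 (12.64%);  cumulative: 0.5172, 0.8736, 1


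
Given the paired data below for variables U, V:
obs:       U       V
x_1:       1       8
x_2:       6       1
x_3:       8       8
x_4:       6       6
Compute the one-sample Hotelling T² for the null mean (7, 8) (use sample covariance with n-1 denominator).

Step 1 — sample mean vector:
  mean(U) = (1 + 6 + 8 + 6) / 4 = 21/4 = 5.25
  mean(V) = (8 + 1 + 8 + 6) / 4 = 23/4 = 5.75
  x̄ = (5.25, 5.75),  deviation x̄ - mu_0 = (5.25, 5.75) - (7, 8) = (-1.75, -2.25).

Step 2 — sample covariance matrix, S[i,j] = (1/(n-1)) · Σ_k (x_{k,i} - mean_i) · (x_{k,j} - mean_j), divisor n-1 = 3:
  S[U,U] = ((-4.25)·(-4.25) + (0.75)·(0.75) + (2.75)·(2.75) + (0.75)·(0.75)) / 3 = 26.75/3 = 8.9167
  S[U,V] = ((-4.25)·(2.25) + (0.75)·(-4.75) + (2.75)·(2.25) + (0.75)·(0.25)) / 3 = -6.75/3 = -2.25
  S[V,V] = ((2.25)·(2.25) + (-4.75)·(-4.75) + (2.25)·(2.25) + (0.25)·(0.25)) / 3 = 32.75/3 = 10.9167
  S = [[8.9167, -2.25],
 [-2.25, 10.9167]].

Step 3 — invert S. det(S) = 8.9167·10.9167 - (-2.25)² = 92.2778.
  S^{-1} = (1/det) · [[d, -b], [-b, a]] = [[0.1183, 0.0244],
 [0.0244, 0.0966]].

Step 4 — quadratic form (x̄ - mu_0)^T · S^{-1} · (x̄ - mu_0):
  S^{-1} · (x̄ - mu_0) = (-0.2619, -0.2601),
  (x̄ - mu_0)^T · [...] = (-1.75)·(-0.2619) + (-2.25)·(-0.2601) = 1.0435.

Step 5 — scale by n: T² = 4 · 1.0435 = 4.174.

T² ≈ 4.174


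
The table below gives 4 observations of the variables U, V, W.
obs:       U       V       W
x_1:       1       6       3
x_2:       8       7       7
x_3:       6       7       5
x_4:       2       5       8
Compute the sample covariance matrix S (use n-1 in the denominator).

Step 1 — column means:
  mean(U) = (1 + 8 + 6 + 2) / 4 = 17/4 = 4.25
  mean(V) = (6 + 7 + 7 + 5) / 4 = 25/4 = 6.25
  mean(W) = (3 + 7 + 5 + 8) / 4 = 23/4 = 5.75

Step 2 — sample covariance S[i,j] = (1/(n-1)) · Σ_k (x_{k,i} - mean_i) · (x_{k,j} - mean_j), with n-1 = 3.
  S[U,U] = ((-3.25)·(-3.25) + (3.75)·(3.75) + (1.75)·(1.75) + (-2.25)·(-2.25)) / 3 = 32.75/3 = 10.9167
  S[U,V] = ((-3.25)·(-0.25) + (3.75)·(0.75) + (1.75)·(0.75) + (-2.25)·(-1.25)) / 3 = 7.75/3 = 2.5833
  S[U,W] = ((-3.25)·(-2.75) + (3.75)·(1.25) + (1.75)·(-0.75) + (-2.25)·(2.25)) / 3 = 7.25/3 = 2.4167
  S[V,V] = ((-0.25)·(-0.25) + (0.75)·(0.75) + (0.75)·(0.75) + (-1.25)·(-1.25)) / 3 = 2.75/3 = 0.9167
  S[V,W] = ((-0.25)·(-2.75) + (0.75)·(1.25) + (0.75)·(-0.75) + (-1.25)·(2.25)) / 3 = -1.75/3 = -0.5833
  S[W,W] = ((-2.75)·(-2.75) + (1.25)·(1.25) + (-0.75)·(-0.75) + (2.25)·(2.25)) / 3 = 14.75/3 = 4.9167

S is symmetric (S[j,i] = S[i,j]). Assembling:

S = [[10.9167, 2.5833, 2.4167],
 [2.5833, 0.9167, -0.5833],
 [2.4167, -0.5833, 4.9167]]


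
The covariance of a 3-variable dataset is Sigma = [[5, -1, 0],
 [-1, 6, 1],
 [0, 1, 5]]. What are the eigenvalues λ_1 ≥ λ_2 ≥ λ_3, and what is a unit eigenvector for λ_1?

Step 1 — characteristic polynomial p(λ) = det(λI - Sigma) = λ³ - tr·λ² + c_1·λ - det, where tr = trace, c_1 = sum of the principal 2×2 minors, det = det(Sigma):
  tr = 5 + 6 + 5 = 16,
  c_1 = (5·6 - (-1)²) + (5·5 - (0)²) + (6·5 - (1)²) = 29 + 25 + 29 = 83,
  det = 5·(6·5 - (1)²) - (-1)·((-1)·5 - (1)·(0)) + (0)·((-1)·(1) - 6·(0)) = 5·(29) - (-1)·(-5) + (0)·(-1) = 140.
  So p(λ) = λ³ - 16λ² + 83λ - 140.
Step 2 — look for an integer root (rational root theorem: any rational root is an integer divisor of 140). Testing λ = 4:
  p(4) = 64 - 256 + 332 - 140 = 0  ✓
  Dividing out (λ - 4): p(λ) = (λ - 4)(λ² - 12λ + 35).
Step 3 — remaining eigenvalues from the quadratic λ² - 12λ + 35 = 0:
  Δ = 12² - 4·35 = 144 - 140 = 4,  λ = (12 ± √4)/2 = (12 ± 2)/2 = 7 or 5.
  Sorted: λ_1 = 7,  λ_2 = 5,  λ_3 = 4  (check: sum = 16 = tr ✓).

Step 4 — unit eigenvector for λ_1 = 7: v spans the null space of (Sigma - λ_1 I), whose rows are
  r_1 = (-2, -1, 0),  r_2 = (-1, -1, 1),  r_3 = (0, 1, -2).
  v is orthogonal to every row, so take v ∝ r_1 × r_2 = ((-1)·(1) - (0)·(-1), (0)·(-1) - (-2)·(1), (-2)·(-1) - (-1)·(-1)) = (-1, 2, 1).
  Rescale (multiply by -1 so the first nonzero entry is positive): u = (1, -2, -1).
  ||u|| = √((1)² + (-2)² + (-1)²) = √(6) ≈ 2.4495,  v_1 = u/||u|| ≈ (0.4082, -0.8165, -0.4082) (||v_1|| = 1).

λ_1 = 7,  λ_2 = 5,  λ_3 = 4;  v_1 ≈ (0.4082, -0.8165, -0.4082)


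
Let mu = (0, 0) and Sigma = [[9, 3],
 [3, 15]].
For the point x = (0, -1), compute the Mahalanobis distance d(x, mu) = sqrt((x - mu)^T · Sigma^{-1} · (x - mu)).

Step 1 — centre the observation: (x - mu) = (0, -1).

Step 2 — invert Sigma. det(Sigma) = 9·15 - (3)² = 126.
  Sigma^{-1} = (1/det) · [[d, -b], [-b, a]] = [[0.119, -0.0238],
 [-0.0238, 0.0714]].

Step 3 — form the quadratic (x - mu)^T · Sigma^{-1} · (x - mu):
  Sigma^{-1} · (x - mu) = (0.0238, -0.0714).
  (x - mu)^T · [Sigma^{-1} · (x - mu)] = (0)·(0.0238) + (-1)·(-0.0714) = 0.0714.

Step 4 — take square root: d = √(0.0714) ≈ 0.2673.

d(x, mu) = √(0.0714) ≈ 0.2673


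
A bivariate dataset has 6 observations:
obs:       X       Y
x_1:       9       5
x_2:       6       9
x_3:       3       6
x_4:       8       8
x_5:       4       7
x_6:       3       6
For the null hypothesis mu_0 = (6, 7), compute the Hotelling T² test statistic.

Step 1 — sample mean vector:
  mean(X) = (9 + 6 + 3 + 8 + 4 + 3) / 6 = 33/6 = 5.5
  mean(Y) = (5 + 9 + 6 + 8 + 7 + 6) / 6 = 41/6 = 6.8333
  x̄ = (5.5, 6.8333),  deviation x̄ - mu_0 = (5.5, 6.8333) - (6, 7) = (-0.5, -0.1667).

Step 2 — sample covariance matrix, S[i,j] = (1/(n-1)) · Σ_k (x_{k,i} - mean_i) · (x_{k,j} - mean_j), divisor n-1 = 5:
  S[X,X] = ((3.5)·(3.5) + (0.5)·(0.5) + (-2.5)·(-2.5) + (2.5)·(2.5) + (-1.5)·(-1.5) + (-2.5)·(-2.5)) / 5 = 33.5/5 = 6.7
  S[X,Y] = ((3.5)·(-1.8333) + (0.5)·(2.1667) + (-2.5)·(-0.8333) + (2.5)·(1.1667) + (-1.5)·(0.1667) + (-2.5)·(-0.8333)) / 5 = 1.5/5 = 0.3
  S[Y,Y] = ((-1.8333)·(-1.8333) + (2.1667)·(2.1667) + (-0.8333)·(-0.8333) + (1.1667)·(1.1667) + (0.1667)·(0.1667) + (-0.8333)·(-0.8333)) / 5 = 10.8333/5 = 2.1667
  S = [[6.7, 0.3],
 [0.3, 2.1667]].

Step 3 — invert S. det(S) = 6.7·2.1667 - (0.3)² = 14.4267.
  S^{-1} = (1/det) · [[d, -b], [-b, a]] = [[0.1502, -0.0208],
 [-0.0208, 0.4644]].

Step 4 — quadratic form (x̄ - mu_0)^T · S^{-1} · (x̄ - mu_0):
  S^{-1} · (x̄ - mu_0) = (-0.0716, -0.067),
  (x̄ - mu_0)^T · [...] = (-0.5)·(-0.0716) + (-0.1667)·(-0.067) = 0.047.

Step 5 — scale by n: T² = 6 · 0.047 = 0.2819.

T² ≈ 0.2819


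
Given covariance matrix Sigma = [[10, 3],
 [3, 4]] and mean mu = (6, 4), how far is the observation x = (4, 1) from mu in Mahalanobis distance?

Step 1 — centre the observation: (x - mu) = (-2, -3).

Step 2 — invert Sigma. det(Sigma) = 10·4 - (3)² = 31.
  Sigma^{-1} = (1/det) · [[d, -b], [-b, a]] = [[0.129, -0.0968],
 [-0.0968, 0.3226]].

Step 3 — form the quadratic (x - mu)^T · Sigma^{-1} · (x - mu):
  Sigma^{-1} · (x - mu) = (0.0323, -0.7742).
  (x - mu)^T · [Sigma^{-1} · (x - mu)] = (-2)·(0.0323) + (-3)·(-0.7742) = 2.2581.

Step 4 — take square root: d = √(2.2581) ≈ 1.5027.

d(x, mu) = √(2.2581) ≈ 1.5027


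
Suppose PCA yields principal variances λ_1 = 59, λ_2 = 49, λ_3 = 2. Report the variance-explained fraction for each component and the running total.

Step 1 — total variance = trace(Sigma) = Σ λ_i = 59 + 49 + 2 = 110.

Step 2 — fraction explained by component i = λ_i / Σ λ:
  PC1: 59/110 = 0.5364
  PC2: 49/110 = 0.4455
  PC3: 2/110 = 0.0182

Step 3 — cumulative fraction after k components = (λ_1 + ... + λ_k) / Σ λ:
  k = 1: 59/110 = 0.5364
  k = 2: (59 + 49)/110 = 108/110 = 0.9818
  k = 3: (59 + 49 + 2)/110 = 110/110 = 1

Summary (fraction, with percent):

explained: PC1 0.5364 (53.64%), PC2 0.4455 (44.55%), PC3 0.0182 (1.82%);  cumulative: 0.5364, 0.9818, 1


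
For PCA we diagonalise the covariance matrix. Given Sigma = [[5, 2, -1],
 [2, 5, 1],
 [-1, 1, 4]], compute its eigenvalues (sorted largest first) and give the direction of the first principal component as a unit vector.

Step 1 — characteristic polynomial p(λ) = det(λI - Sigma) = λ³ - tr·λ² + c_1·λ - det, where tr = trace, c_1 = sum of the principal 2×2 minors, det = det(Sigma):
  tr = 5 + 5 + 4 = 14,
  c_1 = (5·5 - (2)²) + (5·4 - (-1)²) + (5·4 - (1)²) = 21 + 19 + 19 = 59,
  det = 5·(5·4 - (1)²) - (2)·((2)·4 - (1)·(-1)) + (-1)·((2)·(1) - 5·(-1)) = 5·(19) - (2)·(9) + (-1)·(7) = 70.
  So p(λ) = λ³ - 14λ² + 59λ - 70.
Step 2 — look for an integer root (rational root theorem: any rational root is an integer divisor of 70). Testing λ = 2:
  p(2) = 8 - 56 + 118 - 70 = 0  ✓
  Dividing out (λ - 2): p(λ) = (λ - 2)(λ² - 12λ + 35).
Step 3 — remaining eigenvalues from the quadratic λ² - 12λ + 35 = 0:
  Δ = 12² - 4·35 = 144 - 140 = 4,  λ = (12 ± √4)/2 = (12 ± 2)/2 = 7 or 5.
  Sorted: λ_1 = 7,  λ_2 = 5,  λ_3 = 2  (check: sum = 14 = tr ✓).

Step 4 — unit eigenvector for λ_1 = 7: v spans the null space of (Sigma - λ_1 I), whose rows are
  r_1 = (-2, 2, -1),  r_2 = (2, -2, 1),  r_3 = (-1, 1, -3).
  v is orthogonal to every row, so take v ∝ r_1 × r_3 = ((2)·(-3) - (-1)·(1), (-1)·(-1) - (-2)·(-3), (-2)·(1) - (2)·(-1)) = (-5, -5, 0).
  Rescale (divide by 5; multiply by -1 so the first nonzero entry is positive): u = (1, 1, 0).
  ||u|| = √((1)² + (1)² + (0)²) = √(2) ≈ 1.4142,  v_1 = u/||u|| ≈ (0.7071, 0.7071, 0) (||v_1|| = 1).

λ_1 = 7,  λ_2 = 5,  λ_3 = 2;  v_1 ≈ (0.7071, 0.7071, 0)


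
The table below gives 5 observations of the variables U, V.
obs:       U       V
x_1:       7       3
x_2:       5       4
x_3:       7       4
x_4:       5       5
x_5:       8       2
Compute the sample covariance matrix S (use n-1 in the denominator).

Step 1 — column means:
  mean(U) = (7 + 5 + 7 + 5 + 8) / 5 = 32/5 = 6.4
  mean(V) = (3 + 4 + 4 + 5 + 2) / 5 = 18/5 = 3.6

Step 2 — sample covariance S[i,j] = (1/(n-1)) · Σ_k (x_{k,i} - mean_i) · (x_{k,j} - mean_j), with n-1 = 4.
  S[U,U] = ((0.6)·(0.6) + (-1.4)·(-1.4) + (0.6)·(0.6) + (-1.4)·(-1.4) + (1.6)·(1.6)) / 4 = 7.2/4 = 1.8
  S[U,V] = ((0.6)·(-0.6) + (-1.4)·(0.4) + (0.6)·(0.4) + (-1.4)·(1.4) + (1.6)·(-1.6)) / 4 = -5.2/4 = -1.3
  S[V,V] = ((-0.6)·(-0.6) + (0.4)·(0.4) + (0.4)·(0.4) + (1.4)·(1.4) + (-1.6)·(-1.6)) / 4 = 5.2/4 = 1.3

S is symmetric (S[j,i] = S[i,j]). Assembling:

S = [[1.8, -1.3],
 [-1.3, 1.3]]


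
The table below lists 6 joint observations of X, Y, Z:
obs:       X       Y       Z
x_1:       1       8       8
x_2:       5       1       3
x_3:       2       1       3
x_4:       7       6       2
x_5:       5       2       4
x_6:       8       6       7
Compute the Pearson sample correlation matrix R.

Step 1 — column means:
  mean(X) = (1 + 5 + 2 + 7 + 5 + 8) / 6 = 28/6 = 4.6667
  mean(Y) = (8 + 1 + 1 + 6 + 2 + 6) / 6 = 24/6 = 4
  mean(Z) = (8 + 3 + 3 + 2 + 4 + 7) / 6 = 27/6 = 4.5

Step 2 — sample variances and covariances s[i,j] = (1/(n-1)) · Σ_k (x_{k,i} - mean_i) · (x_{k,j} - mean_j), with n-1 = 5:
  s[X,X] = ((-3.6667)·(-3.6667) + (0.3333)·(0.3333) + (-2.6667)·(-2.6667) + (2.3333)·(2.3333) + (0.3333)·(0.3333) + (3.3333)·(3.3333)) / 5 = 37.3333/5 = 7.4667
  s[X,Y] = ((-3.6667)·(4) + (0.3333)·(-3) + (-2.6667)·(-3) + (2.3333)·(2) + (0.3333)·(-2) + (3.3333)·(2)) / 5 = 3/5 = 0.6
  s[X,Z] = ((-3.6667)·(3.5) + (0.3333)·(-1.5) + (-2.6667)·(-1.5) + (2.3333)·(-2.5) + (0.3333)·(-0.5) + (3.3333)·(2.5)) / 5 = -7/5 = -1.4
  s[Y,Y] = ((4)·(4) + (-3)·(-3) + (-3)·(-3) + (2)·(2) + (-2)·(-2) + (2)·(2)) / 5 = 46/5 = 9.2
  s[Y,Z] = ((4)·(3.5) + (-3)·(-1.5) + (-3)·(-1.5) + (2)·(-2.5) + (-2)·(-0.5) + (2)·(2.5)) / 5 = 24/5 = 4.8
  s[Z,Z] = ((3.5)·(3.5) + (-1.5)·(-1.5) + (-1.5)·(-1.5) + (-2.5)·(-2.5) + (-0.5)·(-0.5) + (2.5)·(2.5)) / 5 = 29.5/5 = 5.9
  Sample standard deviations s_i = √(s[i,i]):
  s(X) = √(7.4667) = 2.7325
  s(Y) = √(9.2) = 3.0332
  s(Z) = √(5.9) = 2.429

Step 3 — r_{ij} = s_{ij} / (s_i · s_j):
  r[X,X] = 1 (diagonal).
  r[X,Y] = 0.6 / (2.7325 · 3.0332) = 0.6 / 8.2881 = 0.0724
  r[X,Z] = -1.4 / (2.7325 · 2.429) = -1.4 / 6.6373 = -0.2109
  r[Y,Y] = 1 (diagonal).
  r[Y,Z] = 4.8 / (3.0332 · 2.429) = 4.8 / 7.3675 = 0.6515
  r[Z,Z] = 1 (diagonal).

R is symmetric with unit diagonal. Assembling:

R = [[1, 0.0724, -0.2109],
 [0.0724, 1, 0.6515],
 [-0.2109, 0.6515, 1]]


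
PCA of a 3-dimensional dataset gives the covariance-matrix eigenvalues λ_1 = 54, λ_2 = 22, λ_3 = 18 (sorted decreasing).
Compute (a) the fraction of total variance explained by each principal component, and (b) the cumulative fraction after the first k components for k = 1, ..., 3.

Step 1 — total variance = trace(Sigma) = Σ λ_i = 54 + 22 + 18 = 94.

Step 2 — fraction explained by component i = λ_i / Σ λ:
  PC1: 54/94 = 0.5745
  PC2: 22/94 = 0.234
  PC3: 18/94 = 0.1915

Step 3 — cumulative fraction after k components = (λ_1 + ... + λ_k) / Σ λ:
  k = 1: 54/94 = 0.5745
  k = 2: (54 + 22)/94 = 76/94 = 0.8085
  k = 3: (54 + 22 + 18)/94 = 94/94 = 1

Summary (fraction, with percent):

explained: PC1 0.5745 (57.45%), PC2 0.234 (23.4%), PC3 0.1915 (19.15%);  cumulative: 0.5745, 0.8085, 1


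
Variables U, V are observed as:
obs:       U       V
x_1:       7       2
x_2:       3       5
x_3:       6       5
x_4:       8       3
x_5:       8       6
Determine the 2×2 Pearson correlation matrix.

Step 1 — column means:
  mean(U) = (7 + 3 + 6 + 8 + 8) / 5 = 32/5 = 6.4
  mean(V) = (2 + 5 + 5 + 3 + 6) / 5 = 21/5 = 4.2

Step 2 — sample variances and covariances s[i,j] = (1/(n-1)) · Σ_k (x_{k,i} - mean_i) · (x_{k,j} - mean_j), with n-1 = 4:
  s[U,U] = ((0.6)·(0.6) + (-3.4)·(-3.4) + (-0.4)·(-0.4) + (1.6)·(1.6) + (1.6)·(1.6)) / 4 = 17.2/4 = 4.3
  s[U,V] = ((0.6)·(-2.2) + (-3.4)·(0.8) + (-0.4)·(0.8) + (1.6)·(-1.2) + (1.6)·(1.8)) / 4 = -3.4/4 = -0.85
  s[V,V] = ((-2.2)·(-2.2) + (0.8)·(0.8) + (0.8)·(0.8) + (-1.2)·(-1.2) + (1.8)·(1.8)) / 4 = 10.8/4 = 2.7
  Sample standard deviations s_i = √(s[i,i]):
  s(U) = √(4.3) = 2.0736
  s(V) = √(2.7) = 1.6432

Step 3 — r_{ij} = s_{ij} / (s_i · s_j):
  r[U,U] = 1 (diagonal).
  r[U,V] = -0.85 / (2.0736 · 1.6432) = -0.85 / 3.4073 = -0.2495
  r[V,V] = 1 (diagonal).

R is symmetric with unit diagonal. Assembling:

R = [[1, -0.2495],
 [-0.2495, 1]]


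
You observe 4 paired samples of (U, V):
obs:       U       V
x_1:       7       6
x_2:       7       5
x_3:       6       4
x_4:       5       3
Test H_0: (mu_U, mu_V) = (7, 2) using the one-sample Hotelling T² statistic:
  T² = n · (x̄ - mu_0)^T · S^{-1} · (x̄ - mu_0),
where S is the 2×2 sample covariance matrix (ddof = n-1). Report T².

Step 1 — sample mean vector:
  mean(U) = (7 + 7 + 6 + 5) / 4 = 25/4 = 6.25
  mean(V) = (6 + 5 + 4 + 3) / 4 = 18/4 = 4.5
  x̄ = (6.25, 4.5),  deviation x̄ - mu_0 = (6.25, 4.5) - (7, 2) = (-0.75, 2.5).

Step 2 — sample covariance matrix, S[i,j] = (1/(n-1)) · Σ_k (x_{k,i} - mean_i) · (x_{k,j} - mean_j), divisor n-1 = 3:
  S[U,U] = ((0.75)·(0.75) + (0.75)·(0.75) + (-0.25)·(-0.25) + (-1.25)·(-1.25)) / 3 = 2.75/3 = 0.9167
  S[U,V] = ((0.75)·(1.5) + (0.75)·(0.5) + (-0.25)·(-0.5) + (-1.25)·(-1.5)) / 3 = 3.5/3 = 1.1667
  S[V,V] = ((1.5)·(1.5) + (0.5)·(0.5) + (-0.5)·(-0.5) + (-1.5)·(-1.5)) / 3 = 5/3 = 1.6667
  S = [[0.9167, 1.1667],
 [1.1667, 1.6667]].

Step 3 — invert S. det(S) = 0.9167·1.6667 - (1.1667)² = 0.1667.
  S^{-1} = (1/det) · [[d, -b], [-b, a]] = [[10, -7],
 [-7, 5.5]].

Step 4 — quadratic form (x̄ - mu_0)^T · S^{-1} · (x̄ - mu_0):
  S^{-1} · (x̄ - mu_0) = (-25, 19),
  (x̄ - mu_0)^T · [...] = (-0.75)·(-25) + (2.5)·(19) = 66.25.

Step 5 — scale by n: T² = 4 · 66.25 = 265.

T² ≈ 265


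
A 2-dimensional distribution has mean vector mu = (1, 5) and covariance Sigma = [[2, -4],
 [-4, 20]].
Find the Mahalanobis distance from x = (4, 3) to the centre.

Step 1 — centre the observation: (x - mu) = (3, -2).

Step 2 — invert Sigma. det(Sigma) = 2·20 - (-4)² = 24.
  Sigma^{-1} = (1/det) · [[d, -b], [-b, a]] = [[0.8333, 0.1667],
 [0.1667, 0.0833]].

Step 3 — form the quadratic (x - mu)^T · Sigma^{-1} · (x - mu):
  Sigma^{-1} · (x - mu) = (2.1667, 0.3333).
  (x - mu)^T · [Sigma^{-1} · (x - mu)] = (3)·(2.1667) + (-2)·(0.3333) = 5.8333.

Step 4 — take square root: d = √(5.8333) ≈ 2.4152.

d(x, mu) = √(5.8333) ≈ 2.4152


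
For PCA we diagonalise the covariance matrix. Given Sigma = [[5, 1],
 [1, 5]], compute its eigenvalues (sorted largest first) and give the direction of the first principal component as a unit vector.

Step 1 — characteristic polynomial of 2×2 Sigma:
  det(Sigma - λI) = λ² - trace · λ + det = 0.
  trace = 5 + 5 = 10, det = 5·5 - (1)² = 24.
Step 2 — discriminant:
  Δ = trace² - 4·det = 100 - 96 = 4.
Step 3 — eigenvalues:
  λ = (trace ± √Δ)/2 = (10 ± 2)/2,
  λ_1 = 6,  λ_2 = 4.

Step 4 — unit eigenvector for λ_1: solve (Sigma - λ_1 I)v = 0. First row:
  (5 - 6)·v_x + (1)·v_y = 0, i.e. (-1)·v_x + (1)·v_y = 0,
  so v ∝ (b, λ_1 - a) = (1, 1) = u.
  ||u|| = √((1)² + (1)²) = √(2) ≈ 1.4142,
  v_1 = u/||u|| ≈ (0.7071, 0.7071) (||v_1|| = 1).

λ_1 = 6,  λ_2 = 4;  v_1 ≈ (0.7071, 0.7071)


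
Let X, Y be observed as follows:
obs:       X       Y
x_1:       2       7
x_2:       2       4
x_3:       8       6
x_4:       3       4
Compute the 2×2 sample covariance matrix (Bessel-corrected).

Step 1 — column means:
  mean(X) = (2 + 2 + 8 + 3) / 4 = 15/4 = 3.75
  mean(Y) = (7 + 4 + 6 + 4) / 4 = 21/4 = 5.25

Step 2 — sample covariance S[i,j] = (1/(n-1)) · Σ_k (x_{k,i} - mean_i) · (x_{k,j} - mean_j), with n-1 = 3.
  S[X,X] = ((-1.75)·(-1.75) + (-1.75)·(-1.75) + (4.25)·(4.25) + (-0.75)·(-0.75)) / 3 = 24.75/3 = 8.25
  S[X,Y] = ((-1.75)·(1.75) + (-1.75)·(-1.25) + (4.25)·(0.75) + (-0.75)·(-1.25)) / 3 = 3.25/3 = 1.0833
  S[Y,Y] = ((1.75)·(1.75) + (-1.25)·(-1.25) + (0.75)·(0.75) + (-1.25)·(-1.25)) / 3 = 6.75/3 = 2.25

S is symmetric (S[j,i] = S[i,j]). Assembling:

S = [[8.25, 1.0833],
 [1.0833, 2.25]]


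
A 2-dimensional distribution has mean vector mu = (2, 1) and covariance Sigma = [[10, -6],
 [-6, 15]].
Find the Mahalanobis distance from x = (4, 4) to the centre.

Step 1 — centre the observation: (x - mu) = (2, 3).

Step 2 — invert Sigma. det(Sigma) = 10·15 - (-6)² = 114.
  Sigma^{-1} = (1/det) · [[d, -b], [-b, a]] = [[0.1316, 0.0526],
 [0.0526, 0.0877]].

Step 3 — form the quadratic (x - mu)^T · Sigma^{-1} · (x - mu):
  Sigma^{-1} · (x - mu) = (0.4211, 0.3684).
  (x - mu)^T · [Sigma^{-1} · (x - mu)] = (2)·(0.4211) + (3)·(0.3684) = 1.9474.

Step 4 — take square root: d = √(1.9474) ≈ 1.3955.

d(x, mu) = √(1.9474) ≈ 1.3955


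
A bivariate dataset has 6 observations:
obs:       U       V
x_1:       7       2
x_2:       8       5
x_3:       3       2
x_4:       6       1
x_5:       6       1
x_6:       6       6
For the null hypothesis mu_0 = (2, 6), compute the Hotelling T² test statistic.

Step 1 — sample mean vector:
  mean(U) = (7 + 8 + 3 + 6 + 6 + 6) / 6 = 36/6 = 6
  mean(V) = (2 + 5 + 2 + 1 + 1 + 6) / 6 = 17/6 = 2.8333
  x̄ = (6, 2.8333),  deviation x̄ - mu_0 = (6, 2.8333) - (2, 6) = (4, -3.1667).

Step 2 — sample covariance matrix, S[i,j] = (1/(n-1)) · Σ_k (x_{k,i} - mean_i) · (x_{k,j} - mean_j), divisor n-1 = 5:
  S[U,U] = ((1)·(1) + (2)·(2) + (-3)·(-3) + (0)·(0) + (0)·(0) + (0)·(0)) / 5 = 14/5 = 2.8
  S[U,V] = ((1)·(-0.8333) + (2)·(2.1667) + (-3)·(-0.8333) + (0)·(-1.8333) + (0)·(-1.8333) + (0)·(3.1667)) / 5 = 6/5 = 1.2
  S[V,V] = ((-0.8333)·(-0.8333) + (2.1667)·(2.1667) + (-0.8333)·(-0.8333) + (-1.8333)·(-1.8333) + (-1.8333)·(-1.8333) + (3.1667)·(3.1667)) / 5 = 22.8333/5 = 4.5667
  S = [[2.8, 1.2],
 [1.2, 4.5667]].

Step 3 — invert S. det(S) = 2.8·4.5667 - (1.2)² = 11.3467.
  S^{-1} = (1/det) · [[d, -b], [-b, a]] = [[0.4025, -0.1058],
 [-0.1058, 0.2468]].

Step 4 — quadratic form (x̄ - mu_0)^T · S^{-1} · (x̄ - mu_0):
  S^{-1} · (x̄ - mu_0) = (1.9448, -1.2045),
  (x̄ - mu_0)^T · [...] = (4)·(1.9448) + (-3.1667)·(-1.2045) = 11.5932.

Step 5 — scale by n: T² = 6 · 11.5932 = 69.5593.

T² ≈ 69.5593


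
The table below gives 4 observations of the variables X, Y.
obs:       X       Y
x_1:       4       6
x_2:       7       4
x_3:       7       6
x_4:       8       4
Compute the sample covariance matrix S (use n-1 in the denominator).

Step 1 — column means:
  mean(X) = (4 + 7 + 7 + 8) / 4 = 26/4 = 6.5
  mean(Y) = (6 + 4 + 6 + 4) / 4 = 20/4 = 5

Step 2 — sample covariance S[i,j] = (1/(n-1)) · Σ_k (x_{k,i} - mean_i) · (x_{k,j} - mean_j), with n-1 = 3.
  S[X,X] = ((-2.5)·(-2.5) + (0.5)·(0.5) + (0.5)·(0.5) + (1.5)·(1.5)) / 3 = 9/3 = 3
  S[X,Y] = ((-2.5)·(1) + (0.5)·(-1) + (0.5)·(1) + (1.5)·(-1)) / 3 = -4/3 = -1.3333
  S[Y,Y] = ((1)·(1) + (-1)·(-1) + (1)·(1) + (-1)·(-1)) / 3 = 4/3 = 1.3333

S is symmetric (S[j,i] = S[i,j]). Assembling:

S = [[3, -1.3333],
 [-1.3333, 1.3333]]


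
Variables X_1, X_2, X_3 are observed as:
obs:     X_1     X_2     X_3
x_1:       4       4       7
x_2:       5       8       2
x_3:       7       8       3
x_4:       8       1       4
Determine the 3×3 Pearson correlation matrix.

Step 1 — column means:
  mean(X_1) = (4 + 5 + 7 + 8) / 4 = 24/4 = 6
  mean(X_2) = (4 + 8 + 8 + 1) / 4 = 21/4 = 5.25
  mean(X_3) = (7 + 2 + 3 + 4) / 4 = 16/4 = 4

Step 2 — sample variances and covariances s[i,j] = (1/(n-1)) · Σ_k (x_{k,i} - mean_i) · (x_{k,j} - mean_j), with n-1 = 3:
  s[X_1,X_1] = ((-2)·(-2) + (-1)·(-1) + (1)·(1) + (2)·(2)) / 3 = 10/3 = 3.3333
  s[X_1,X_2] = ((-2)·(-1.25) + (-1)·(2.75) + (1)·(2.75) + (2)·(-4.25)) / 3 = -6/3 = -2
  s[X_1,X_3] = ((-2)·(3) + (-1)·(-2) + (1)·(-1) + (2)·(0)) / 3 = -5/3 = -1.6667
  s[X_2,X_2] = ((-1.25)·(-1.25) + (2.75)·(2.75) + (2.75)·(2.75) + (-4.25)·(-4.25)) / 3 = 34.75/3 = 11.5833
  s[X_2,X_3] = ((-1.25)·(3) + (2.75)·(-2) + (2.75)·(-1) + (-4.25)·(0)) / 3 = -12/3 = -4
  s[X_3,X_3] = ((3)·(3) + (-2)·(-2) + (-1)·(-1) + (0)·(0)) / 3 = 14/3 = 4.6667
  Sample standard deviations s_i = √(s[i,i]):
  s(X_1) = √(3.3333) = 1.8257
  s(X_2) = √(11.5833) = 3.4034
  s(X_3) = √(4.6667) = 2.1602

Step 3 — r_{ij} = s_{ij} / (s_i · s_j):
  r[X_1,X_1] = 1 (diagonal).
  r[X_1,X_2] = -2 / (1.8257 · 3.4034) = -2 / 6.2138 = -0.3219
  r[X_1,X_3] = -1.6667 / (1.8257 · 2.1602) = -1.6667 / 3.9441 = -0.4226
  r[X_2,X_2] = 1 (diagonal).
  r[X_2,X_3] = -4 / (3.4034 · 2.1602) = -4 / 7.3522 = -0.5441
  r[X_3,X_3] = 1 (diagonal).

R is symmetric with unit diagonal. Assembling:

R = [[1, -0.3219, -0.4226],
 [-0.3219, 1, -0.5441],
 [-0.4226, -0.5441, 1]]


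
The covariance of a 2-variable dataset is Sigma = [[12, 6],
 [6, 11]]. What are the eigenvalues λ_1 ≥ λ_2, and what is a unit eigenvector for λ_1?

Step 1 — characteristic polynomial of 2×2 Sigma:
  det(Sigma - λI) = λ² - trace · λ + det = 0.
  trace = 12 + 11 = 23, det = 12·11 - (6)² = 96.
Step 2 — discriminant:
  Δ = trace² - 4·det = 529 - 384 = 145.
Step 3 — eigenvalues:
  λ = (trace ± √Δ)/2 = (23 ± 12.0416)/2,
  λ_1 = 17.5208,  λ_2 = 5.4792.

Step 4 — unit eigenvector for λ_1: solve (Sigma - λ_1 I)v = 0. First row:
  (12 - 17.5208)·v_x + (6)·v_y = 0, i.e. (-5.5208)·v_x + (6)·v_y = 0,
  so v ∝ (b, λ_1 - a) = (6, 5.5208) = u.
  ||u|| = √((6)² + (5.5208)²) = √(66.4792) ≈ 8.1535,
  v_1 = u/||u|| ≈ (0.7359, 0.6771) (||v_1|| = 1).

λ_1 = 17.5208,  λ_2 = 5.4792;  v_1 ≈ (0.7359, 0.6771)


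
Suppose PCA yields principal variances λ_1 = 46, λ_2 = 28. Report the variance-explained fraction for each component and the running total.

Step 1 — total variance = trace(Sigma) = Σ λ_i = 46 + 28 = 74.

Step 2 — fraction explained by component i = λ_i / Σ λ:
  PC1: 46/74 = 0.6216
  PC2: 28/74 = 0.3784

Step 3 — cumulative fraction after k components = (λ_1 + ... + λ_k) / Σ λ:
  k = 1: 46/74 = 0.6216
  k = 2: (46 + 28)/74 = 74/74 = 1

Summary (fraction, with percent):

explained: PC1 0.6216 (62.16%), PC2 0.3784 (37.84%);  cumulative: 0.6216, 1


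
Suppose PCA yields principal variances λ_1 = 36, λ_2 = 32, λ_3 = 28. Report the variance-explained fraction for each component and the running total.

Step 1 — total variance = trace(Sigma) = Σ λ_i = 36 + 32 + 28 = 96.

Step 2 — fraction explained by component i = λ_i / Σ λ:
  PC1: 36/96 = 0.375
  PC2: 32/96 = 0.3333
  PC3: 28/96 = 0.2917

Step 3 — cumulative fraction after k components = (λ_1 + ... + λ_k) / Σ λ:
  k = 1: 36/96 = 0.375
  k = 2: (36 + 32)/96 = 68/96 = 0.7083
  k = 3: (36 + 32 + 28)/96 = 96/96 = 1

Summary (fraction, with percent):

explained: PC1 0.375 (37.5%), PC2 0.3333 (33.33%), PC3 0.2917 (29.17%);  cumulative: 0.375, 0.7083, 1


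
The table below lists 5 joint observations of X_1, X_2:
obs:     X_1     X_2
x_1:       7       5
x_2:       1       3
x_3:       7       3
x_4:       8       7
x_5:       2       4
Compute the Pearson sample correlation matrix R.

Step 1 — column means:
  mean(X_1) = (7 + 1 + 7 + 8 + 2) / 5 = 25/5 = 5
  mean(X_2) = (5 + 3 + 3 + 7 + 4) / 5 = 22/5 = 4.4

Step 2 — sample variances and covariances s[i,j] = (1/(n-1)) · Σ_k (x_{k,i} - mean_i) · (x_{k,j} - mean_j), with n-1 = 4:
  s[X_1,X_1] = ((2)·(2) + (-4)·(-4) + (2)·(2) + (3)·(3) + (-3)·(-3)) / 4 = 42/4 = 10.5
  s[X_1,X_2] = ((2)·(0.6) + (-4)·(-1.4) + (2)·(-1.4) + (3)·(2.6) + (-3)·(-0.4)) / 4 = 13/4 = 3.25
  s[X_2,X_2] = ((0.6)·(0.6) + (-1.4)·(-1.4) + (-1.4)·(-1.4) + (2.6)·(2.6) + (-0.4)·(-0.4)) / 4 = 11.2/4 = 2.8
  Sample standard deviations s_i = √(s[i,i]):
  s(X_1) = √(10.5) = 3.2404
  s(X_2) = √(2.8) = 1.6733

Step 3 — r_{ij} = s_{ij} / (s_i · s_j):
  r[X_1,X_1] = 1 (diagonal).
  r[X_1,X_2] = 3.25 / (3.2404 · 1.6733) = 3.25 / 5.4222 = 0.5994
  r[X_2,X_2] = 1 (diagonal).

R is symmetric with unit diagonal. Assembling:

R = [[1, 0.5994],
 [0.5994, 1]]


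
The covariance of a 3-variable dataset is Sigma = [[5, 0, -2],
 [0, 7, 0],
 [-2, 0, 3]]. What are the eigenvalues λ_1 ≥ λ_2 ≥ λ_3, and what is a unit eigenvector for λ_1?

Step 1 — characteristic polynomial p(λ) = det(λI - Sigma) = λ³ - tr·λ² + c_1·λ - det, where tr = trace, c_1 = sum of the principal 2×2 minors, det = det(Sigma):
  tr = 5 + 7 + 3 = 15,
  c_1 = (5·7 - (0)²) + (5·3 - (-2)²) + (7·3 - (0)²) = 35 + 11 + 21 = 67,
  det = 5·(7·3 - (0)²) - (0)·((0)·3 - (0)·(-2)) + (-2)·((0)·(0) - 7·(-2)) = 5·(21) - (0)·(0) + (-2)·(14) = 77.
  So p(λ) = λ³ - 15λ² + 67λ - 77.
Step 2 — look for an integer root (rational root theorem: any rational root is an integer divisor of 77). Testing λ = 7:
  p(7) = 343 - 735 + 469 - 77 = 0  ✓
  Dividing out (λ - 7): p(λ) = (λ - 7)(λ² - 8λ + 11).
Step 3 — remaining eigenvalues from the quadratic λ² - 8λ + 11 = 0:
  Δ = 8² - 4·11 = 64 - 44 = 20,  λ = (8 ± √20)/2 = (8 ± 4.4721)/2 ≈ 6.2361 or 1.7639.
  Sorted: λ_1 = 7,  λ_2 = 6.2361,  λ_3 = 1.7639  (check: sum = 15 = tr ✓).

Step 4 — unit eigenvector for λ_1 = 7: v spans the null space of (Sigma - λ_1 I), whose rows are
  r_1 = (-2, 0, -2),  r_2 = (0, 0, 0),  r_3 = (-2, 0, -4).
  v is orthogonal to every row, so take v ∝ r_1 × r_3 = ((0)·(-4) - (-2)·(0), (-2)·(-2) - (-2)·(-4), (-2)·(0) - (0)·(-2)) = (0, -4, 0).
  Rescale (divide by 4; multiply by -1 so the first nonzero entry is positive): u = (0, 1, 0).
  ||u|| = √((0)² + (1)² + (0)²) = √(1) = 1,  v_1 = u/||u|| ≈ (0, 1, 0) (||v_1|| = 1).

λ_1 = 7,  λ_2 = 6.2361,  λ_3 = 1.7639;  v_1 ≈ (0, 1, 0)


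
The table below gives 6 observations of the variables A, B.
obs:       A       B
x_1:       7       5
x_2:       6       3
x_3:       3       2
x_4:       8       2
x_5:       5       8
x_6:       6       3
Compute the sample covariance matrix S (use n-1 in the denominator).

Step 1 — column means:
  mean(A) = (7 + 6 + 3 + 8 + 5 + 6) / 6 = 35/6 = 5.8333
  mean(B) = (5 + 3 + 2 + 2 + 8 + 3) / 6 = 23/6 = 3.8333

Step 2 — sample covariance S[i,j] = (1/(n-1)) · Σ_k (x_{k,i} - mean_i) · (x_{k,j} - mean_j), with n-1 = 5.
  S[A,A] = ((1.1667)·(1.1667) + (0.1667)·(0.1667) + (-2.8333)·(-2.8333) + (2.1667)·(2.1667) + (-0.8333)·(-0.8333) + (0.1667)·(0.1667)) / 5 = 14.8333/5 = 2.9667
  S[A,B] = ((1.1667)·(1.1667) + (0.1667)·(-0.8333) + (-2.8333)·(-1.8333) + (2.1667)·(-1.8333) + (-0.8333)·(4.1667) + (0.1667)·(-0.8333)) / 5 = -1.1667/5 = -0.2333
  S[B,B] = ((1.1667)·(1.1667) + (-0.8333)·(-0.8333) + (-1.8333)·(-1.8333) + (-1.8333)·(-1.8333) + (4.1667)·(4.1667) + (-0.8333)·(-0.8333)) / 5 = 26.8333/5 = 5.3667

S is symmetric (S[j,i] = S[i,j]). Assembling:

S = [[2.9667, -0.2333],
 [-0.2333, 5.3667]]
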